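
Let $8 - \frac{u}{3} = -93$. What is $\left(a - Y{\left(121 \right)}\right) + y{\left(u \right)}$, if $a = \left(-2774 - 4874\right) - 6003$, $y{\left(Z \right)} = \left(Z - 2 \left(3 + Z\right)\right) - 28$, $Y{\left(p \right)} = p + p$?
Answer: $-14230$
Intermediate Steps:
$u = 303$ ($u = 24 - -279 = 24 + 279 = 303$)
$Y{\left(p \right)} = 2 p$
$y{\left(Z \right)} = -34 - Z$ ($y{\left(Z \right)} = \left(Z - \left(6 + 2 Z\right)\right) - 28 = \left(-6 - Z\right) - 28 = -34 - Z$)
$a = -13651$ ($a = -7648 - 6003 = -13651$)
$\left(a - Y{\left(121 \right)}\right) + y{\left(u \right)} = \left(-13651 - 2 \cdot 121\right) - 337 = \left(-13651 - 242\right) - 337 = -13893 - 337 = -14230$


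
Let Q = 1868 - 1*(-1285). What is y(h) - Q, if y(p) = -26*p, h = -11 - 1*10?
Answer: -2607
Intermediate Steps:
Q = 3153 (Q = 1868 + 1285 = 3153)
h = -21 (h = -11 - 10 = -21)
y(h) - Q = -26*(-21) - 1*3153 = 546 - 3153 = -2607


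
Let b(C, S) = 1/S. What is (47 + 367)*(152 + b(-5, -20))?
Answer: 629073/10 ≈ 62907.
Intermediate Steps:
(47 + 367)*(152 + b(-5, -20)) = (47 + 367)*(152 + 1/(-20)) = 414*(152 - 1/20) = 414*(3039/20) = 629073/10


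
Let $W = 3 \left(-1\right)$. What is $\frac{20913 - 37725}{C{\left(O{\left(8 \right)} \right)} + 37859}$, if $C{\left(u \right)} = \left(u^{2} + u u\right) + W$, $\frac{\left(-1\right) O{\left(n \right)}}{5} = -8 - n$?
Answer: $- \frac{4203}{12664} \approx -0.33189$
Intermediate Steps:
$W = -3$
$O{\left(n \right)} = 40 + 5 n$ ($O{\left(n \right)} = - 5 \left(-8 - n\right) = 40 + 5 n$)
$C{\left(u \right)} = -3 + 2 u^{2}$ ($C{\left(u \right)} = \left(u^{2} + u u\right) - 3 = \left(u^{2} + u^{2}\right) - 3 = 2 u^{2} - 3 = -3 + 2 u^{2}$)
$\frac{20913 - 37725}{C{\left(O{\left(8 \right)} \right)} + 37859} = \frac{20913 - 37725}{\left(-3 + 2 \left(40 + 5 \cdot 8\right)^{2}\right) + 37859} = - \frac{16812}{\left(-3 + 2 \left(40 + 40\right)^{2}\right) + 37859} = - \frac{16812}{\left(-3 + 2 \cdot 80^{2}\right) + 37859} = - \frac{16812}{\left(-3 + 2 \cdot 6400\right) + 37859} = - \frac{16812}{\left(-3 + 12800\right) + 37859} = - \frac{16812}{12797 + 37859} = - \frac{16812}{50656} = \left(-16812\right) \frac{1}{50656} = - \frac{4203}{12664}$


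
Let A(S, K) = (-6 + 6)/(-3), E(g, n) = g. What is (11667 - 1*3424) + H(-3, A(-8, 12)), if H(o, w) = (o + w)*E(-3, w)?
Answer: 8252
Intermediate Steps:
A(S, K) = 0 (A(S, K) = 0*(-⅓) = 0)
H(o, w) = -3*o - 3*w (H(o, w) = (o + w)*(-3) = -3*o - 3*w)
(11667 - 1*3424) + H(-3, A(-8, 12)) = (11667 - 1*3424) + (-3*(-3) - 3*0) = (11667 - 3424) + (9 + 0) = 8243 + 9 = 8252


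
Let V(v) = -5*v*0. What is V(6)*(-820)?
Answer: 0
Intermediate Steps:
V(v) = 0
V(6)*(-820) = 0*(-820) = 0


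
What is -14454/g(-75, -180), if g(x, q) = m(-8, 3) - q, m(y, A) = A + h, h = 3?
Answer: -2409/31 ≈ -77.710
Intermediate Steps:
m(y, A) = 3 + A (m(y, A) = A + 3 = 3 + A)
g(x, q) = 6 - q (g(x, q) = (3 + 3) - q = 6 - q)
-14454/g(-75, -180) = -14454/(6 - 1*(-180)) = -14454/(6 + 180) = -14454/186 = -14454*1/186 = -2409/31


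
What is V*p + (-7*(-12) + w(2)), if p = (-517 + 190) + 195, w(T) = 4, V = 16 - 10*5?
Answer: 4576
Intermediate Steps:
V = -34 (V = 16 - 50 = -34)
p = -132 (p = -327 + 195 = -132)
V*p + (-7*(-12) + w(2)) = -34*(-132) + (-7*(-12) + 4) = 4488 + (84 + 4) = 4488 + 88 = 4576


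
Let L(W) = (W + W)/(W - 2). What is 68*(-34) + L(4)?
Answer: -2308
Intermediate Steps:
L(W) = 2*W/(-2 + W) (L(W) = (2*W)/(-2 + W) = 2*W/(-2 + W))
68*(-34) + L(4) = 68*(-34) + 2*4/(-2 + 4) = -2312 + 2*4/2 = -2312 + 2*4*(½) = -2312 + 4 = -2308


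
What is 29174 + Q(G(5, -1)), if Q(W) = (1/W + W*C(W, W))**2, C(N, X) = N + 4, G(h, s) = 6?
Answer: 1180585/36 ≈ 32794.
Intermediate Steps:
C(N, X) = 4 + N
Q(W) = (1/W + W*(4 + W))**2
29174 + Q(G(5, -1)) = 29174 + (1 + 6**2*(4 + 6))**2/6**2 = 29174 + (1 + 36*10)**2/36 = 29174 + (1 + 360)**2/36 = 29174 + (1/36)*361**2 = 29174 + (1/36)*130321 = 29174 + 130321/36 = 1180585/36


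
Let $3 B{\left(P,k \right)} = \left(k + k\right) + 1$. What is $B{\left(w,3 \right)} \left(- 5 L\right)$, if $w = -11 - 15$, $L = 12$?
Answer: $-140$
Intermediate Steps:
$w = -26$ ($w = -11 - 15 = -26$)
$B{\left(P,k \right)} = \frac{1}{3} + \frac{2 k}{3}$ ($B{\left(P,k \right)} = \frac{\left(k + k\right) + 1}{3} = \frac{2 k + 1}{3} = \frac{1 + 2 k}{3} = \frac{1}{3} + \frac{2 k}{3}$)
$B{\left(w,3 \right)} \left(- 5 L\right) = \left(\frac{1}{3} + \frac{2}{3} \cdot 3\right) \left(\left(-5\right) 12\right) = \left(\frac{1}{3} + 2\right) \left(-60\right) = \frac{7}{3} \left(-60\right) = -140$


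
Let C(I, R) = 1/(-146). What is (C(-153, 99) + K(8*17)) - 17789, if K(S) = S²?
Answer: 103221/146 ≈ 706.99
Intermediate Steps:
C(I, R) = -1/146
(C(-153, 99) + K(8*17)) - 17789 = (-1/146 + (8*17)²) - 17789 = (-1/146 + 136²) - 17789 = (-1/146 + 18496) - 17789 = 2700415/146 - 17789 = 103221/146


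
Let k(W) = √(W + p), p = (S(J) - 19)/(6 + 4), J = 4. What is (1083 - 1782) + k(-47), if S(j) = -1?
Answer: -699 + 7*I ≈ -699.0 + 7.0*I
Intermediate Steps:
p = -2 (p = (-1 - 19)/(6 + 4) = -20/10 = -20*⅒ = -2)
k(W) = √(-2 + W) (k(W) = √(W - 2) = √(-2 + W))
(1083 - 1782) + k(-47) = (1083 - 1782) + √(-2 - 47) = -699 + √(-49) = -699 + 7*I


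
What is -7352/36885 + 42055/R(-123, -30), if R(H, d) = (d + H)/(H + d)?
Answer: 1551191323/36885 ≈ 42055.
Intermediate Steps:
R(H, d) = 1 (R(H, d) = (H + d)/(H + d) = 1)
-7352/36885 + 42055/R(-123, -30) = -7352/36885 + 42055/1 = -7352*1/36885 + 42055*1 = -7352/36885 + 42055 = 1551191323/36885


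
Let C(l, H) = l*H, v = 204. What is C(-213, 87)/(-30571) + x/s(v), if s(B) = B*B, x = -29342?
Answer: -3700829/37418904 ≈ -0.098903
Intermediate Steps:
C(l, H) = H*l
s(B) = B**2
C(-213, 87)/(-30571) + x/s(v) = (87*(-213))/(-30571) - 29342/(204**2) = -18531*(-1/30571) - 29342/41616 = 18531/30571 - 29342*1/41616 = 18531/30571 - 863/1224 = -3700829/37418904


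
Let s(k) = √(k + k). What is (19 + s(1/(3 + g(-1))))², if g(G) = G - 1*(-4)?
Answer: (57 + √3)²/9 ≈ 383.27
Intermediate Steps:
g(G) = 4 + G (g(G) = G + 4 = 4 + G)
s(k) = √2*√k (s(k) = √(2*k) = √2*√k)
(19 + s(1/(3 + g(-1))))² = (19 + √2*√(1/(3 + (4 - 1))))² = (19 + √2*√(1/(3 + 3)))² = (19 + √2*√(1/6))² = (19 + √2*√(⅙))² = (19 + √2*(√6/6))² = (19 + √3/3)²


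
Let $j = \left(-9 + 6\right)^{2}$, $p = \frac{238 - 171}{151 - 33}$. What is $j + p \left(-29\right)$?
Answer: $- \frac{881}{118} \approx -7.4661$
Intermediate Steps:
$p = \frac{67}{118} \approx 0.5678$
$j = 9$ ($j = \left(-3\right)^{2} = 9$)
$j + p \left(-29\right) = 9 + \frac{67}{118} \left(-29\right) = 9 - \frac{1943}{118} = - \frac{881}{118}$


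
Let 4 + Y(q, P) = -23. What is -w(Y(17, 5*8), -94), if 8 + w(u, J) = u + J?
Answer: 129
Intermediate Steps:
Y(q, P) = -27 (Y(q, P) = -4 - 23 = -27)
w(u, J) = -8 + J + u (w(u, J) = -8 + (u + J) = -8 + (J + u) = -8 + J + u)
-w(Y(17, 5*8), -94) = -(-8 - 94 - 27) = -1*(-129) = 129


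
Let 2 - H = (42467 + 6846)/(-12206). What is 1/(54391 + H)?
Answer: 12206/663970271 ≈ 1.8383e-5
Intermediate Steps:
H = 73725/12206 (H = 2 - (42467 + 6846)/(-12206) = 2 - 49313*(-1)/12206 = 2 - 1*(-49313/12206) = 2 + 49313/12206 = 73725/12206 ≈ 6.0401)
1/(54391 + H) = 1/(54391 + 73725/12206) = 1/(663970271/12206) = 12206/663970271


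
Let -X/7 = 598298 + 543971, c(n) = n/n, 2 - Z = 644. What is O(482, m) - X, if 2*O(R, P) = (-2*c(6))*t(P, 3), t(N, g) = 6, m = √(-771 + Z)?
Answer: 7995877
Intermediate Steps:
Z = -642 (Z = 2 - 1*644 = 2 - 644 = -642)
m = 3*I*√157 (m = √(-771 - 642) = √(-1413) = 3*I*√157 ≈ 37.59*I)
c(n) = 1
X = -7995883 (X = -7*(598298 + 543971) = -7*1142269 = -7995883)
O(R, P) = -6 (O(R, P) = (-2*1*6)/2 = (-2*6)/2 = (½)*(-12) = -6)
O(482, m) - X = -6 - 1*(-7995883) = -6 + 7995883 = 7995877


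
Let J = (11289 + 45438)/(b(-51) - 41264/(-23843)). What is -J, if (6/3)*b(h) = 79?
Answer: -901694574/655375 ≈ -1375.8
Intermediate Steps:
b(h) = 79/2 (b(h) = (½)*79 = 79/2)
J = 901694574/655375 (J = (11289 + 45438)/(79/2 - 41264/(-23843)) = 56727/(79/2 - 41264*(-1/23843)) = 56727/(79/2 + 41264/23843) = 56727/(1966125/47686) = 56727*(47686/1966125) = 901694574/655375 ≈ 1375.8)
-J = -1*901694574/655375 = -901694574/655375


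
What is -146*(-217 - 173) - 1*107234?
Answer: -50294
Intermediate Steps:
-146*(-217 - 173) - 1*107234 = -146*(-390) - 107234 = 56940 - 107234 = -50294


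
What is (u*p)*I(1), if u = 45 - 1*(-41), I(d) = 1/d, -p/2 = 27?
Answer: -4644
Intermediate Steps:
p = -54 (p = -2*27 = -54)
u = 86 (u = 45 + 41 = 86)
(u*p)*I(1) = (86*(-54))/1 = -4644*1 = -4644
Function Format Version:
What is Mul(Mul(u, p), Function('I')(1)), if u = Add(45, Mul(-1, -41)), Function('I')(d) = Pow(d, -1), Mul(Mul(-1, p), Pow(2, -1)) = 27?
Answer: -4644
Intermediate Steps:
p = -54 (p = Mul(-2, 27) = -54)
u = 86 (u = Add(45, 41) = 86)
Mul(Mul(u, p), Function('I')(1)) = Mul(Mul(86, -54), Pow(1, -1)) = Mul(-4644, 1) = -4644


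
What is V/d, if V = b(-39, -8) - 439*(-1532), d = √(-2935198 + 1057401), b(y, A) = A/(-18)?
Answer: -6052936*I*√1877797/16900173 ≈ -490.79*I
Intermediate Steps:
b(y, A) = -A/18
d = I*√1877797 (d = √(-1877797) = I*√1877797 ≈ 1370.3*I)
V = 6052936/9 (V = -1/18*(-8) - 439*(-1532) = 4/9 + 672548 = 6052936/9 ≈ 6.7255e+5)
V/d = 6052936/(9*((I*√1877797))) = 6052936*(-I*√1877797/1877797)/9 = -6052936*I*√1877797/16900173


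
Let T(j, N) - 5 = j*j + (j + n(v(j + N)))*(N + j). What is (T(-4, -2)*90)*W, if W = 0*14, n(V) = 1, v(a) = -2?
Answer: 0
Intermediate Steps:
W = 0
T(j, N) = 5 + j² + (1 + j)*(N + j) (T(j, N) = 5 + (j*j + (j + 1)*(N + j)) = 5 + (j² + (1 + j)*(N + j)) = 5 + j² + (1 + j)*(N + j))
(T(-4, -2)*90)*W = ((5 - 2 - 4 + 2*(-4)² - 2*(-4))*90)*0 = ((5 - 2 - 4 + 2*16 + 8)*90)*0 = ((5 - 2 - 4 + 32 + 8)*90)*0 = (39*90)*0 = 3510*0 = 0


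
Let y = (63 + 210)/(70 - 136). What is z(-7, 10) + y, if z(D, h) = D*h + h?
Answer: -1411/22 ≈ -64.136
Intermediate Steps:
z(D, h) = h + D*h
y = -91/22 (y = 273/(-66) = 273*(-1/66) = -91/22 ≈ -4.1364)
z(-7, 10) + y = 10*(1 - 7) - 91/22 = 10*(-6) - 91/22 = -60 - 91/22 = -1411/22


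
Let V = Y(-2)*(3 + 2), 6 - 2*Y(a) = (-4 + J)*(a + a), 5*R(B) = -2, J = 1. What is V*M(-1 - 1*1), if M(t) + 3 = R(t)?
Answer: 51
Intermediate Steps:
R(B) = -⅖ (R(B) = (⅕)*(-2) = -⅖)
Y(a) = 3 + 3*a (Y(a) = 3 - (-4 + 1)*(a + a)/2 = 3 - (-3)*2*a/2 = 3 - (-3)*a = 3 + 3*a)
M(t) = -17/5 (M(t) = -3 - ⅖ = -17/5)
V = -15 (V = (3 + 3*(-2))*(3 + 2) = (3 - 6)*5 = -3*5 = -15)
V*M(-1 - 1*1) = -15*(-17/5) = 51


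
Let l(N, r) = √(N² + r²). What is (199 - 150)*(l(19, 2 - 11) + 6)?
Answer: 294 + 49*√442 ≈ 1324.2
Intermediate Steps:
(199 - 150)*(l(19, 2 - 11) + 6) = (199 - 150)*(√(19² + (2 - 11)²) + 6) = 49*(√(361 + (-9)²) + 6) = 49*(√(361 + 81) + 6) = 49*(√442 + 6) = 49*(6 + √442) = 294 + 49*√442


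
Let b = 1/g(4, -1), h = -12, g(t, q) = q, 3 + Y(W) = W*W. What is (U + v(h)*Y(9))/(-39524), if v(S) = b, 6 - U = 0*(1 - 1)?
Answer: 18/9881 ≈ 0.0018217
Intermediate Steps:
Y(W) = -3 + W**2 (Y(W) = -3 + W*W = -3 + W**2)
U = 6 (U = 6 - 0*(1 - 1) = 6 - 0*0 = 6 - 1*0 = 6 + 0 = 6)
b = -1 (b = 1/(-1) = -1)
v(S) = -1
(U + v(h)*Y(9))/(-39524) = (6 - (-3 + 9**2))/(-39524) = (6 - (-3 + 81))*(-1/39524) = (6 - 1*78)*(-1/39524) = (6 - 78)*(-1/39524) = -72*(-1/39524) = 18/9881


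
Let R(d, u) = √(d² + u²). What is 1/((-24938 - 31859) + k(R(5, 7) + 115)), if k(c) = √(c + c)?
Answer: -1/(56797 - √2*√(115 + √74)) ≈ -1.7611e-5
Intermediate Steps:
k(c) = √2*√c (k(c) = √(2*c) = √2*√c)
1/((-24938 - 31859) + k(R(5, 7) + 115)) = 1/((-24938 - 31859) + √2*√(√(5² + 7²) + 115)) = 1/(-56797 + √2*√(√(25 + 49) + 115)) = 1/(-56797 + √2*√(√74 + 115)) = 1/(-56797 + √2*√(115 + √74))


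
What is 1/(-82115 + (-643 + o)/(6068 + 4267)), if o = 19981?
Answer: -3445/282879729 ≈ -1.2178e-5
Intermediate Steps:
1/(-82115 + (-643 + o)/(6068 + 4267)) = 1/(-82115 + (-643 + 19981)/(6068 + 4267)) = 1/(-82115 + 19338/10335) = 1/(-82115 + 19338*(1/10335)) = 1/(-82115 + 6446/3445) = 1/(-282879729/3445) = -3445/282879729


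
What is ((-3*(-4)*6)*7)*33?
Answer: 16632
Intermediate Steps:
((-3*(-4)*6)*7)*33 = ((12*6)*7)*33 = (72*7)*33 = 504*33 = 16632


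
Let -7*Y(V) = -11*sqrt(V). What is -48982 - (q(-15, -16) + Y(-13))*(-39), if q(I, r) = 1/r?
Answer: -783751/16 + 429*I*sqrt(13)/7 ≈ -48984.0 + 220.97*I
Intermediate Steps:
Y(V) = 11*sqrt(V)/7 (Y(V) = -(-11)*sqrt(V)/7 = 11*sqrt(V)/7)
-48982 - (q(-15, -16) + Y(-13))*(-39) = -48982 - (1/(-16) + 11*sqrt(-13)/7)*(-39) = -48982 - (-1/16 + 11*(I*sqrt(13))/7)*(-39) = -48982 - (-1/16 + 11*I*sqrt(13)/7)*(-39) = -48982 - (39/16 - 429*I*sqrt(13)/7) = -48982 + (-39/16 + 429*I*sqrt(13)/7) = -783751/16 + 429*I*sqrt(13)/7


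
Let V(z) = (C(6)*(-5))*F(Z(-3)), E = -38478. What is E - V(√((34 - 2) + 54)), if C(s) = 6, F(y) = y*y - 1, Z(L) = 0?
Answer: -38508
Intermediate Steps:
F(y) = -1 + y² (F(y) = y² - 1 = -1 + y²)
V(z) = 30 (V(z) = (6*(-5))*(-1 + 0²) = -30*(-1 + 0) = -30*(-1) = 30)
E - V(√((34 - 2) + 54)) = -38478 - 1*30 = -38478 - 30 = -38508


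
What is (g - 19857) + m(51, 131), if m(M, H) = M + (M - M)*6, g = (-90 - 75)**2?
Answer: 7419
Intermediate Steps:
g = 27225 (g = (-165)**2 = 27225)
m(M, H) = M (m(M, H) = M + 0*6 = M + 0 = M)
(g - 19857) + m(51, 131) = (27225 - 19857) + 51 = 7368 + 51 = 7419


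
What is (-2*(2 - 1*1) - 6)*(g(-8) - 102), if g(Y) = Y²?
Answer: 304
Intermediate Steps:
(-2*(2 - 1*1) - 6)*(g(-8) - 102) = (-2*(2 - 1*1) - 6)*((-8)² - 102) = (-2*(2 - 1) - 6)*(64 - 102) = (-2*1 - 6)*(-38) = (-2 - 6)*(-38) = -8*(-38) = 304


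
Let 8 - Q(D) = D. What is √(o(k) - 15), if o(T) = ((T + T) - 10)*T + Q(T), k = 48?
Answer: √4073 ≈ 63.820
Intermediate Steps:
Q(D) = 8 - D
o(T) = 8 - T + T*(-10 + 2*T) (o(T) = ((T + T) - 10)*T + (8 - T) = (2*T - 10)*T + (8 - T) = (-10 + 2*T)*T + (8 - T) = T*(-10 + 2*T) + (8 - T) = 8 - T + T*(-10 + 2*T))
√(o(k) - 15) = √((8 - 11*48 + 2*48²) - 15) = √((8 - 528 + 2*2304) - 15) = √((8 - 528 + 4608) - 15) = √(4088 - 15) = √4073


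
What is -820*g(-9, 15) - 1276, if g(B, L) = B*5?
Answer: 35624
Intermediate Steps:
g(B, L) = 5*B
-820*g(-9, 15) - 1276 = -4100*(-9) - 1276 = -820*(-45) - 1276 = 36900 - 1276 = 35624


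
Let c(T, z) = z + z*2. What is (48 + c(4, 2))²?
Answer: 2916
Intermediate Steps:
c(T, z) = 3*z (c(T, z) = z + 2*z = 3*z)
(48 + c(4, 2))² = (48 + 3*2)² = (48 + 6)² = 54² = 2916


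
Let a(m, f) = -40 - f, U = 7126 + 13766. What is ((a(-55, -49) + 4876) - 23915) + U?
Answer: 1862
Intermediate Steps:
U = 20892
((a(-55, -49) + 4876) - 23915) + U = (((-40 - 1*(-49)) + 4876) - 23915) + 20892 = (((-40 + 49) + 4876) - 23915) + 20892 = ((9 + 4876) - 23915) + 20892 = (4885 - 23915) + 20892 = -19030 + 20892 = 1862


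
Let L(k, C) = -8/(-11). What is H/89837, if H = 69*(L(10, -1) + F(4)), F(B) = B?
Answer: 3588/988207 ≈ 0.0036308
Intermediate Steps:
L(k, C) = 8/11 (L(k, C) = -8*(-1/11) = 8/11)
H = 3588/11 (H = 69*(8/11 + 4) = 69*(52/11) = 3588/11 ≈ 326.18)
H/89837 = (3588/11)/89837 = (3588/11)*(1/89837) = 3588/988207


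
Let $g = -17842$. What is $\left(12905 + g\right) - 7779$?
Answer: $-12716$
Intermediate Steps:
$\left(12905 + g\right) - 7779 = \left(12905 - 17842\right) - 7779 = -4937 - 7779 = -12716$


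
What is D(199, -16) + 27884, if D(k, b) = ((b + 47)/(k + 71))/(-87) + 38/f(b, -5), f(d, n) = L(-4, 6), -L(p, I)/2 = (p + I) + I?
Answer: 2619757361/93960 ≈ 27882.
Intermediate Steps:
L(p, I) = -4*I - 2*p (L(p, I) = -2*((p + I) + I) = -2*((I + p) + I) = -2*(p + 2*I) = -4*I - 2*p)
f(d, n) = -16 (f(d, n) = -4*6 - 2*(-4) = -24 + 8 = -16)
D(k, b) = -19/8 - (47 + b)/(87*(71 + k)) (D(k, b) = ((b + 47)/(k + 71))/(-87) + 38/(-16) = ((47 + b)/(71 + k))*(-1/87) + 38*(-1/16) = ((47 + b)/(71 + k))*(-1/87) - 19/8 = -(47 + b)/(87*(71 + k)) - 19/8 = -19/8 - (47 + b)/(87*(71 + k)))
D(199, -16) + 27884 = (-117739 - 1653*199 - 8*(-16))/(696*(71 + 199)) + 27884 = (1/696)*(-117739 - 328947 + 128)/270 + 27884 = (1/696)*(1/270)*(-446558) + 27884 = -223279/93960 + 27884 = 2619757361/93960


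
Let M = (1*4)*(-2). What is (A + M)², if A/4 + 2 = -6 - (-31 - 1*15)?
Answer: 20736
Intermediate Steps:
M = -8 (M = 4*(-2) = -8)
A = 152 (A = -8 + 4*(-6 - (-31 - 1*15)) = -8 + 4*(-6 - (-31 - 15)) = -8 + 4*(-6 - 1*(-46)) = -8 + 4*(-6 + 46) = -8 + 4*40 = -8 + 160 = 152)
(A + M)² = (152 - 8)² = 144² = 20736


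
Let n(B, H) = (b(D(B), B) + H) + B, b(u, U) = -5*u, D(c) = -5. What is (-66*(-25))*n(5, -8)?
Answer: 36300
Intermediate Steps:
n(B, H) = 25 + B + H (n(B, H) = (-5*(-5) + H) + B = (25 + H) + B = 25 + B + H)
(-66*(-25))*n(5, -8) = (-66*(-25))*(25 + 5 - 8) = 1650*22 = 36300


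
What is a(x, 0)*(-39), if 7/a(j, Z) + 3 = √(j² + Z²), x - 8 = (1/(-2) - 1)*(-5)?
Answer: -546/25 ≈ -21.840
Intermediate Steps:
x = 31/2 (x = 8 + (1/(-2) - 1)*(-5) = 8 + (1*(-½) - 1)*(-5) = 8 + (-½ - 1)*(-5) = 8 - 3/2*(-5) = 8 + 15/2 = 31/2 ≈ 15.500)
a(j, Z) = 7/(-3 + √(Z² + j²)) (a(j, Z) = 7/(-3 + √(j² + Z²)) = 7/(-3 + √(Z² + j²)))
a(x, 0)*(-39) = (7/(-3 + √(0² + (31/2)²)))*(-39) = (7/(-3 + √(0 + 961/4)))*(-39) = (7/(-3 + √(961/4)))*(-39) = (7/(-3 + 31/2))*(-39) = (7/(25/2))*(-39) = (7*(2/25))*(-39) = (14/25)*(-39) = -546/25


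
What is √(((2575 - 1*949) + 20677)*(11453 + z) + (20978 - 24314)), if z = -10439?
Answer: 3*√2512434 ≈ 4755.2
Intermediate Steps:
√(((2575 - 1*949) + 20677)*(11453 + z) + (20978 - 24314)) = √(((2575 - 1*949) + 20677)*(11453 - 10439) + (20978 - 24314)) = √(((2575 - 949) + 20677)*1014 - 3336) = √((1626 + 20677)*1014 - 3336) = √(22303*1014 - 3336) = √(22615242 - 3336) = √22611906 = 3*√2512434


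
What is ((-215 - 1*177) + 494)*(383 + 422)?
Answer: 82110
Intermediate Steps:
((-215 - 1*177) + 494)*(383 + 422) = ((-215 - 177) + 494)*805 = (-392 + 494)*805 = 102*805 = 82110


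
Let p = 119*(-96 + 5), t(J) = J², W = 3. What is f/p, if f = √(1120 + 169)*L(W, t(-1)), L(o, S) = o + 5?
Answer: -8*√1289/10829 ≈ -0.026523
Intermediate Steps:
L(o, S) = 5 + o
p = -10829 (p = 119*(-91) = -10829)
f = 8*√1289 (f = √(1120 + 169)*(5 + 3) = √1289*8 = 8*√1289 ≈ 287.22)
f/p = (8*√1289)/(-10829) = (8*√1289)*(-1/10829) = -8*√1289/10829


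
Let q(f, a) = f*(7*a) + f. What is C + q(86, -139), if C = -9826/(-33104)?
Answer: -1383609871/16552 ≈ -83592.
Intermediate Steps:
q(f, a) = f + 7*a*f (q(f, a) = 7*a*f + f = f + 7*a*f)
C = 4913/16552 (C = -9826*(-1/33104) = 4913/16552 ≈ 0.29682)
C + q(86, -139) = 4913/16552 + 86*(1 + 7*(-139)) = 4913/16552 + 86*(1 - 973) = 4913/16552 + 86*(-972) = 4913/16552 - 83592 = -1383609871/16552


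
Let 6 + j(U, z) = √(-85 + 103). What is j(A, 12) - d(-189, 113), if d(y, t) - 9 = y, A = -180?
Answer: 174 + 3*√2 ≈ 178.24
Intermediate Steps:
d(y, t) = 9 + y
j(U, z) = -6 + 3*√2 (j(U, z) = -6 + √(-85 + 103) = -6 + √18 = -6 + 3*√2)
j(A, 12) - d(-189, 113) = (-6 + 3*√2) - (9 - 189) = (-6 + 3*√2) - 1*(-180) = (-6 + 3*√2) + 180 = 174 + 3*√2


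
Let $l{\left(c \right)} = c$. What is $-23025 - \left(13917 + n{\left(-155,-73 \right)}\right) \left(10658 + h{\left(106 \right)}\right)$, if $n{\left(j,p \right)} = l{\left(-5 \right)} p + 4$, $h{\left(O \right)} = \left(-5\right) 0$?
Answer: $-152283213$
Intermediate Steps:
$h{\left(O \right)} = 0$
$n{\left(j,p \right)} = 4 - 5 p$ ($n{\left(j,p \right)} = - 5 p + 4 = 4 - 5 p$)
$-23025 - \left(13917 + n{\left(-155,-73 \right)}\right) \left(10658 + h{\left(106 \right)}\right) = -23025 - \left(13917 + \left(4 - -365\right)\right) \left(10658 + 0\right) = -23025 - \left(13917 + \left(4 + 365\right)\right) 10658 = -23025 - \left(13917 + 369\right) 10658 = -23025 - 14286 \cdot 10658 = -23025 - 152260188 = -152283213$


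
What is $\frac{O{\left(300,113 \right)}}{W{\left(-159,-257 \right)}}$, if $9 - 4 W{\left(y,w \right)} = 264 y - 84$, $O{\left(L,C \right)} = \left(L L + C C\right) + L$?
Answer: $\frac{412276}{42069} \approx 9.8$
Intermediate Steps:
$O{\left(L,C \right)} = L + C^{2} + L^{2}$ ($O{\left(L,C \right)} = \left(L^{2} + C^{2}\right) + L = \left(C^{2} + L^{2}\right) + L = L + C^{2} + L^{2}$)
$W{\left(y,w \right)} = \frac{93}{4} - 66 y$ ($W{\left(y,w \right)} = \frac{9}{4} - \frac{264 y - 84}{4} = \frac{9}{4} - \frac{-84 + 264 y}{4} = \frac{9}{4} - \left(-21 + 66 y\right) = \frac{93}{4} - 66 y$)
$\frac{O{\left(300,113 \right)}}{W{\left(-159,-257 \right)}} = \frac{300 + 113^{2} + 300^{2}}{\frac{93}{4} - -10494} = \frac{300 + 12769 + 90000}{\frac{93}{4} + 10494} = \frac{103069}{\frac{42069}{4}} = 103069 \cdot \frac{4}{42069} = \frac{412276}{42069}$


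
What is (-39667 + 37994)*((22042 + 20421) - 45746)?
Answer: 5492459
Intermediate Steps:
(-39667 + 37994)*((22042 + 20421) - 45746) = -1673*(42463 - 45746) = -1673*(-3283) = 5492459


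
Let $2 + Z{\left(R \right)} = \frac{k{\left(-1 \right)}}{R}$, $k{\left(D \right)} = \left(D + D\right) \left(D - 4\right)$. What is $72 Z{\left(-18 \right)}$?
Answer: $-184$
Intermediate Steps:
$k{\left(D \right)} = 2 D \left(-4 + D\right)$
$Z{\left(R \right)} = -2 + \frac{10}{R}$ ($Z{\left(R \right)} = -2 + \frac{2 \left(-1\right) \left(-4 - 1\right)}{R} = -2 + \frac{2 \left(-1\right) \left(-5\right)}{R} = -2 + \frac{10}{R}$)
$72 Z{\left(-18 \right)} = 72 \left(-2 + \frac{10}{-18}\right) = 72 \left(-2 + 10 \left(- \frac{1}{18}\right)\right) = 72 \left(-2 - \frac{5}{9}\right) = 72 \left(- \frac{23}{9}\right) = -184$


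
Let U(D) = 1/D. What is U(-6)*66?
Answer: -11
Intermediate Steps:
U(-6)*66 = 66/(-6) = -1/6*66 = -11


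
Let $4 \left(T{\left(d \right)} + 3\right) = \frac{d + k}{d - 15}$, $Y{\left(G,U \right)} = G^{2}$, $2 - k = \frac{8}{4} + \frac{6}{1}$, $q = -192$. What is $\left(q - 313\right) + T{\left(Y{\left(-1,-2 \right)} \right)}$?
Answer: $- \frac{28443}{56} \approx -507.91$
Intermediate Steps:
$k = -6$ ($k = 2 - \left(\frac{8}{4} + \frac{6}{1}\right) = 2 - \left(8 \cdot \frac{1}{4} + 6 \cdot 1\right) = 2 - \left(2 + 6\right) = 2 - 8 = -6$)
$T{\left(d \right)} = -3 + \frac{-6 + d}{4 \left(-15 + d\right)}$ ($T{\left(d \right)} = -3 + \frac{\left(d - 6\right) \frac{1}{d - 15}}{4} = -3 + \frac{\left(-6 + d\right) \frac{1}{-15 + d}}{4} = -3 + \frac{\frac{1}{-15 + d} \left(-6 + d\right)}{4} = -3 + \frac{-6 + d}{4 \left(-15 + d\right)}$)
$\left(q - 313\right) + T{\left(Y{\left(-1,-2 \right)} \right)} = \left(-192 - 313\right) + \frac{174 - 11 \left(-1\right)^{2}}{4 \left(-15 + \left(-1\right)^{2}\right)} = -505 + \frac{174 - 11}{4 \left(-15 + 1\right)} = -505 + \frac{174 - 11}{4 \left(-14\right)} = -505 + \frac{1}{4} \left(- \frac{1}{14}\right) 163 = -505 - \frac{163}{56} = - \frac{28443}{56}$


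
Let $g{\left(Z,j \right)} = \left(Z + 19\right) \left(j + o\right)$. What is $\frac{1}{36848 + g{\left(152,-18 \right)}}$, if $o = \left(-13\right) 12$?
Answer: $\frac{1}{7094} \approx 0.00014096$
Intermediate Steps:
$o = -156$
$g{\left(Z,j \right)} = \left(-156 + j\right) \left(19 + Z\right)$ ($g{\left(Z,j \right)} = \left(Z + 19\right) \left(j - 156\right) = \left(19 + Z\right) \left(-156 + j\right) = \left(-156 + j\right) \left(19 + Z\right)$)
$\frac{1}{36848 + g{\left(152,-18 \right)}} = \frac{1}{36848 + \left(-2964 - 23712 + 19 \left(-18\right) + 152 \left(-18\right)\right)} = \frac{1}{36848 - 29754} = \frac{1}{7094}$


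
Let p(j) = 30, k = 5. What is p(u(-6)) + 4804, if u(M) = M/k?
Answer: 4834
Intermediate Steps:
u(M) = M/5
p(u(-6)) + 4804 = 30 + 4804 = 4834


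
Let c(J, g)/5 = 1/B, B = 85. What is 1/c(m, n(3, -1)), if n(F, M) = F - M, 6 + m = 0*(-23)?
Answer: 17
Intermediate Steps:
m = -6 (m = -6 + 0*(-23) = -6 + 0 = -6)
c(J, g) = 1/17 (c(J, g) = 5/85 = 5*(1/85) = 1/17)
1/c(m, n(3, -1)) = 1/(1/17) = 17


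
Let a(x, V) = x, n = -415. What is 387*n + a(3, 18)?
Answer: -160602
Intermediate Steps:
387*n + a(3, 18) = 387*(-415) + 3 = -160605 + 3 = -160602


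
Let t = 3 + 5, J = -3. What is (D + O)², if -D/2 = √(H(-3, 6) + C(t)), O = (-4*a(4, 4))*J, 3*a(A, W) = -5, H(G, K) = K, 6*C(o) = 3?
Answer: (20 + √26)² ≈ 629.96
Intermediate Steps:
t = 8
C(o) = ½ (C(o) = (⅙)*3 = ½)
a(A, W) = -5/3 (a(A, W) = (⅓)*(-5) = -5/3)
O = -20 (O = -4*(-5/3)*(-3) = (20/3)*(-3) = -20)
D = -√26 (D = -2*√(6 + ½) = -√26 ≈ -5.0990)
(D + O)² = (-√26 - 20)² = (-20 - √26)²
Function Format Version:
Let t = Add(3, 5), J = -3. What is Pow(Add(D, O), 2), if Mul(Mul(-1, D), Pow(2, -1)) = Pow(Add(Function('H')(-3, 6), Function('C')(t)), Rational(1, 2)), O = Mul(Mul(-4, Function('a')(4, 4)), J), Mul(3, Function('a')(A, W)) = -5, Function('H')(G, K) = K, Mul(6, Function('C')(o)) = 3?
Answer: Pow(Add(20, Pow(26, Rational(1, 2))), 2) ≈ 629.96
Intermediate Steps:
t = 8
Function('C')(o) = Rational(1, 2) (Function('C')(o) = Mul(Rational(1, 6), 3) = Rational(1, 2))
Function('a')(A, W) = Rational(-5, 3) (Function('a')(A, W) = Mul(Rational(1, 3), -5) = Rational(-5, 3))
O = -20 (O = Mul(Mul(-4, Rational(-5, 3)), -3) = Mul(Rational(20, 3), -3) = -20)
D = Mul(-1, Pow(26, Rational(1, 2))) (D = Mul(-2, Pow(Add(6, Rational(1, 2)), Rational(1, 2))) = Mul(-2, Pow(Rational(13, 2), Rational(1, 2))) = Mul(-2, Mul(Rational(1, 2), Pow(26, Rational(1, 2)))) = Mul(-1, Pow(26, Rational(1, 2))) ≈ -5.0990)
Pow(Add(D, O), 2) = Pow(Add(Mul(-1, Pow(26, Rational(1, 2))), -20), 2) = Pow(Add(-20, Mul(-1, Pow(26, Rational(1, 2)))), 2)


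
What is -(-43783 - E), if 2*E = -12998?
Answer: 37284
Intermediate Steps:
E = -6499 (E = (½)*(-12998) = -6499)
-(-43783 - E) = -(-43783 - 1*(-6499)) = -(-43783 + 6499) = -1*(-37284) = 37284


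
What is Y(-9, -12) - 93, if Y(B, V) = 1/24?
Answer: -2231/24 ≈ -92.958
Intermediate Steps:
Y(B, V) = 1/24
Y(-9, -12) - 93 = 1/24 - 93 = -2231/24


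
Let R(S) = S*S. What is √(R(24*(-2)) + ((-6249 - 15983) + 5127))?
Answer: 19*I*√41 ≈ 121.66*I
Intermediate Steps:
R(S) = S²
√(R(24*(-2)) + ((-6249 - 15983) + 5127)) = √((24*(-2))² + ((-6249 - 15983) + 5127)) = √((-48)² + (-22232 + 5127)) = √(2304 - 17105) = √(-14801) = 19*I*√41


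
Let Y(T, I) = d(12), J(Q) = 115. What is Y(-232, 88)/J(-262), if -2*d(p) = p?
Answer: -6/115 ≈ -0.052174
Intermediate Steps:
d(p) = -p/2
Y(T, I) = -6 (Y(T, I) = -½*12 = -6)
Y(-232, 88)/J(-262) = -6/115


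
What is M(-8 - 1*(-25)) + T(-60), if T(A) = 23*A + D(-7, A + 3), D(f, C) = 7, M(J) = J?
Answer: -1356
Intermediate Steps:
T(A) = 7 + 23*A (T(A) = 23*A + 7 = 7 + 23*A)
M(-8 - 1*(-25)) + T(-60) = (-8 - 1*(-25)) + (7 + 23*(-60)) = (-8 + 25) + (7 - 1380) = 17 - 1373 = -1356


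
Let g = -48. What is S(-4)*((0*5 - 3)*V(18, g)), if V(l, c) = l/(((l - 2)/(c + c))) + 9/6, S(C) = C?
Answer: -1278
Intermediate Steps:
V(l, c) = 3/2 + 2*c*l/(-2 + l) (V(l, c) = l/(((-2 + l)/((2*c)))) + 9*(⅙) = l/(((-2 + l)*(1/(2*c)))) + 3/2 = l/(((-2 + l)/(2*c))) + 3/2 = l*(2*c/(-2 + l)) + 3/2 = 2*c*l/(-2 + l) + 3/2 = 3/2 + 2*c*l/(-2 + l))
S(-4)*((0*5 - 3)*V(18, g)) = -4*(0*5 - 3)*(-6 + 3*18 + 4*(-48)*18)/(2*(-2 + 18)) = -4*(0 - 3)*(½)*(-6 + 54 - 3456)/16 = -(-12)*(½)*(1/16)*(-3408) = -(-12)*(-213)/2 = -4*639/2 = -1278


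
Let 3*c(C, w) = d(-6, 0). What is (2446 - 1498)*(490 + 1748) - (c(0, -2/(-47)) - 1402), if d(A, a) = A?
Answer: 2123028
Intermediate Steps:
c(C, w) = -2 (c(C, w) = (⅓)*(-6) = -2)
(2446 - 1498)*(490 + 1748) - (c(0, -2/(-47)) - 1402) = (2446 - 1498)*(490 + 1748) - (-2 - 1402) = 948*2238 - 1*(-1404) = 2121624 + 1404 = 2123028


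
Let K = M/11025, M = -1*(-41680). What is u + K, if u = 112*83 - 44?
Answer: 20408996/2205 ≈ 9255.8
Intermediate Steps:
M = 41680
K = 8336/2205 (K = 41680/11025 = 41680*(1/11025) = 8336/2205 ≈ 3.7805)
u = 9252 (u = 9296 - 44 = 9252)
u + K = 9252 + 8336/2205 = 20408996/2205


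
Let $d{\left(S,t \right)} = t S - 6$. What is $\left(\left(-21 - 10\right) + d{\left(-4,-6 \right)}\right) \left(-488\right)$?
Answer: $6344$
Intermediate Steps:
$d{\left(S,t \right)} = -6 + S t$ ($d{\left(S,t \right)} = S t - 6 = -6 + S t$)
$\left(\left(-21 - 10\right) + d{\left(-4,-6 \right)}\right) \left(-488\right) = \left(\left(-21 - 10\right) - -18\right) \left(-488\right) = \left(-31 + \left(-6 + 24\right)\right) \left(-488\right) = \left(-31 + 18\right) \left(-488\right) = \left(-13\right) \left(-488\right) = 6344$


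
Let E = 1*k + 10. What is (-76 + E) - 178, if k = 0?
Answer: -244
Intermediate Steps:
E = 10 (E = 1*0 + 10 = 0 + 10 = 10)
(-76 + E) - 178 = (-76 + 10) - 178 = -66 - 178 = -244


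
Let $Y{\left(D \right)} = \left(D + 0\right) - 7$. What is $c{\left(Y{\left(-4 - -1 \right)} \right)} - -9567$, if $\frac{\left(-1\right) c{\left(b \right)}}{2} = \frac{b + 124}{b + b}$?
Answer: $\frac{47892}{5} \approx 9578.4$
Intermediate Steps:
$Y{\left(D \right)} = -7 + D$ ($Y{\left(D \right)} = D - 7 = -7 + D$)
$c{\left(b \right)} = - \frac{124 + b}{b}$ ($c{\left(b \right)} = - 2 \frac{b + 124}{b + b} = - 2 \frac{124 + b}{2 b} = - \frac{124 + b}{b}$)
$c{\left(Y{\left(-4 - -1 \right)} \right)} - -9567 = \frac{-124 - \left(-7 - 3\right)}{-7 - 3} - -9567 = \frac{-124 - \left(-7 + \left(-4 + 1\right)\right)}{-7 + \left(-4 + 1\right)} + 9567 = \frac{-124 - \left(-7 - 3\right)}{-7 - 3} + 9567 = \frac{-124 - -10}{-10} + 9567 = - \frac{-124 + 10}{10} + 9567 = \left(- \frac{1}{10}\right) \left(-114\right) + 9567 = \frac{57}{5} + 9567 = \frac{47892}{5}$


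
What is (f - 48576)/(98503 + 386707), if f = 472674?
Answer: 212049/242605 ≈ 0.87405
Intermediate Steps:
(f - 48576)/(98503 + 386707) = (472674 - 48576)/(98503 + 386707) = 424098/485210 = 424098*(1/485210) = 212049/242605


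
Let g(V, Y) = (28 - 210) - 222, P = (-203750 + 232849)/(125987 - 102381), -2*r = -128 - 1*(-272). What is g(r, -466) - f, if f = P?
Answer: -9565923/23606 ≈ -405.23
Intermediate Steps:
r = -72 (r = -(-128 - 1*(-272))/2 = -(-128 + 272)/2 = -1/2*144 = -72)
P = 29099/23606 ≈ 1.2327
g(V, Y) = -404 (g(V, Y) = -182 - 222 = -404)
f = 29099/23606 ≈ 1.2327
g(r, -466) - f = -404 - 1*29099/23606 = -404 - 29099/23606 = -9565923/23606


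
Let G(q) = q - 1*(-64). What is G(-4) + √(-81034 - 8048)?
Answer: 60 + 21*I*√202 ≈ 60.0 + 298.47*I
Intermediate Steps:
G(q) = 64 + q (G(q) = q + 64 = 64 + q)
G(-4) + √(-81034 - 8048) = (64 - 4) + √(-81034 - 8048) = 60 + √(-89082) = 60 + 21*I*√202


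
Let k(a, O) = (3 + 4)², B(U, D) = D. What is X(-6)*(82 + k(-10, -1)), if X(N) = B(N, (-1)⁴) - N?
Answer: 917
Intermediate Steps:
X(N) = 1 - N (X(N) = (-1)⁴ - N = 1 - N)
k(a, O) = 49 (k(a, O) = 7² = 49)
X(-6)*(82 + k(-10, -1)) = (1 - 1*(-6))*(82 + 49) = (1 + 6)*131 = 7*131 = 917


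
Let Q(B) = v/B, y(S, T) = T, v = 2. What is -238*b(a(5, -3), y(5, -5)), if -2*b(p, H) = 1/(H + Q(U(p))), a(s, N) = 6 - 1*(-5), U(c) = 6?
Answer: -51/2 ≈ -25.500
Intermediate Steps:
a(s, N) = 11 (a(s, N) = 6 + 5 = 11)
Q(B) = 2/B
b(p, H) = -1/(2*(⅓ + H)) (b(p, H) = -1/(2*(H + 2/6)) = -1/(2*(H + 2*(⅙))) = -1/(2*(H + ⅓)) = -1/(2*(⅓ + H)))
-238*b(a(5, -3), y(5, -5)) = -(-714)/(2 + 6*(-5)) = -(-714)/(2 - 30) = -(-714)/(-28) = -(-714)*(-1)/28 = -238*3/28 = -51/2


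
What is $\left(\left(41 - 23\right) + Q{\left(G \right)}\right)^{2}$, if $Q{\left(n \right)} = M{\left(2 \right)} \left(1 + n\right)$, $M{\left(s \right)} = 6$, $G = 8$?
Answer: $5184$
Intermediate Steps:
$Q{\left(n \right)} = 6 + 6 n$ ($Q{\left(n \right)} = 6 \left(1 + n\right) = 6 + 6 n$)
$\left(\left(41 - 23\right) + Q{\left(G \right)}\right)^{2} = \left(\left(41 - 23\right) + \left(6 + 6 \cdot 8\right)\right)^{2} = \left(\left(41 - 23\right) + \left(6 + 48\right)\right)^{2} = \left(18 + 54\right)^{2} = 72^{2} = 5184$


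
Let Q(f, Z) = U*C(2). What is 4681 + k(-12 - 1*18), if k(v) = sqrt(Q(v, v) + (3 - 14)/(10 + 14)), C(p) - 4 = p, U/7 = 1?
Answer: 4681 + sqrt(5982)/12 ≈ 4687.4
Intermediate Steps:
U = 7 (U = 7*1 = 7)
C(p) = 4 + p
Q(f, Z) = 42 (Q(f, Z) = 7*(4 + 2) = 7*6 = 42)
k(v) = sqrt(5982)/12 (k(v) = sqrt(42 + (3 - 14)/(10 + 14)) = sqrt(42 - 11/24) = sqrt(997/24) = sqrt(5982)/12)
4681 + k(-12 - 1*18) = 4681 + sqrt(5982)/12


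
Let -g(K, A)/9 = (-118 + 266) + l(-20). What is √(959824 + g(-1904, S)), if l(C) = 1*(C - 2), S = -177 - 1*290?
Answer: √958690 ≈ 979.13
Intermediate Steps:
S = -467 (S = -177 - 290 = -467)
l(C) = -2 + C (l(C) = 1*(-2 + C) = -2 + C)
g(K, A) = -1134 (g(K, A) = -9*((-118 + 266) + (-2 - 20)) = -9*(148 - 22) = -9*126 = -1134)
√(959824 + g(-1904, S)) = √(959824 - 1134) = √958690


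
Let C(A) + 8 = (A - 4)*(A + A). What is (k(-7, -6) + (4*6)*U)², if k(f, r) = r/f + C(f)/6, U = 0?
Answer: 279841/441 ≈ 634.56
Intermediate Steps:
C(A) = -8 + 2*A*(-4 + A) (C(A) = -8 + (A - 4)*(A + A) = -8 + (-4 + A)*(2*A) = -8 + 2*A*(-4 + A))
k(f, r) = -4/3 - 4*f/3 + f²/3 + r/f (k(f, r) = r/f + (-8 - 8*f + 2*f²)/6 = r/f + (-8 - 8*f + 2*f²)*(⅙) = r/f + (-4/3 - 4*f/3 + f²/3) = -4/3 - 4*f/3 + f²/3 + r/f)
(k(-7, -6) + (4*6)*U)² = ((-6 + (⅓)*(-7)*(-4 + (-7)² - 4*(-7)))/(-7) + (4*6)*0)² = (-(-6 + (⅓)*(-7)*(-4 + 49 + 28))/7 + 24*0)² = (-(-6 + (⅓)*(-7)*73)/7 + 0)² = (-(-6 - 511/3)/7 + 0)² = (-⅐*(-529/3) + 0)² = (529/21 + 0)² = (529/21)² = 279841/441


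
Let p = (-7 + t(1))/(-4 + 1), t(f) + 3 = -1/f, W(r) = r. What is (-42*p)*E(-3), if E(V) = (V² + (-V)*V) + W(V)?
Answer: 462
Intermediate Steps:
t(f) = -3 - 1/f
E(V) = V (E(V) = (V² + (-V)*V) + V = (V² - V²) + V = 0 + V = V)
p = 11/3 (p = (-7 + (-3 - 1/1))/(-4 + 1) = (-7 + (-3 - 1*1))/(-3) = (-7 + (-3 - 1))*(-⅓) = (-7 - 4)*(-⅓) = -11*(-⅓) = 11/3 ≈ 3.6667)
(-42*p)*E(-3) = -42*11/3*(-3) = -154*(-3) = 462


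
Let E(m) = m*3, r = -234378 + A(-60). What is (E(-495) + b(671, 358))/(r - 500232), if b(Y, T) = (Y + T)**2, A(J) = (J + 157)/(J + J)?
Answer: -126882720/88153297 ≈ -1.4393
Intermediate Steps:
A(J) = (157 + J)/(2*J) (A(J) = (157 + J)/((2*J)) = (157 + J)*(1/(2*J)) = (157 + J)/(2*J))
b(Y, T) = (T + Y)**2
r = -28125457/120 (r = -234378 + (1/2)*(157 - 60)/(-60) = -234378 + (1/2)*(-1/60)*97 = -234378 - 97/120 = -28125457/120 ≈ -2.3438e+5)
E(m) = 3*m
(E(-495) + b(671, 358))/(r - 500232) = (3*(-495) + (358 + 671)**2)/(-28125457/120 - 500232) = (-1485 + 1029**2)/(-88153297/120) = (-1485 + 1058841)*(-120/88153297) = 1057356*(-120/88153297) = -126882720/88153297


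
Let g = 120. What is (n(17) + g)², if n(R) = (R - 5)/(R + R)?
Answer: 4186116/289 ≈ 14485.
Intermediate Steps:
n(R) = (-5 + R)/(2*R) (n(R) = (-5 + R)/((2*R)) = (-5 + R)*(1/(2*R)) = (-5 + R)/(2*R))
(n(17) + g)² = ((½)*(-5 + 17)/17 + 120)² = ((½)*(1/17)*12 + 120)² = (6/17 + 120)² = (2046/17)² = 4186116/289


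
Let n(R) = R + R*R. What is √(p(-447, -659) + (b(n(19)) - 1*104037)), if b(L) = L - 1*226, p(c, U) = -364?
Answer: 27*I*√143 ≈ 322.87*I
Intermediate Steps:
n(R) = R + R²
b(L) = -226 + L (b(L) = L - 226 = -226 + L)
√(p(-447, -659) + (b(n(19)) - 1*104037)) = √(-364 + ((-226 + 19*(1 + 19)) - 1*104037)) = √(-364 + ((-226 + 19*20) - 104037)) = √(-364 + ((-226 + 380) - 104037)) = √(-364 + (154 - 104037)) = √(-364 - 103883) = √(-104247) = 27*I*√143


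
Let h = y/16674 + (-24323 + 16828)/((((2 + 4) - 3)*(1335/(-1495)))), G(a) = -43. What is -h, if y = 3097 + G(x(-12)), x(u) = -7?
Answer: -6228160604/2225979 ≈ -2797.9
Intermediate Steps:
y = 3054 (y = 3097 - 43 = 3054)
h = 6228160604/2225979 (h = 3054/16674 + (-24323 + 16828)/((((2 + 4) - 3)*(1335/(-1495)))) = 3054*(1/16674) - 7495*(-299/(267*(6 - 3))) = 509/2779 - 7495/(3*(-267/299)) = 509/2779 - 7495/(-801/299) = 509/2779 - 7495*(-299/801) = 509/2779 + 2241005/801 = 6228160604/2225979 ≈ 2797.9)
-h = -1*6228160604/2225979 = -6228160604/2225979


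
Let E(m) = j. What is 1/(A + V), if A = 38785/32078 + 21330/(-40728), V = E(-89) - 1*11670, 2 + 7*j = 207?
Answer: -762109124/8870972243505 ≈ -8.5910e-5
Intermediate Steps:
j = 205/7 (j = -2/7 + (1/7)*207 = -2/7 + 207/7 = 205/7 ≈ 29.286)
E(m) = 205/7
V = -81485/7 (V = 205/7 - 1*11670 = 205/7 - 11670 = -81485/7 ≈ -11641.)
A = 74617645/108872732 (A = 38785*(1/32078) + 21330*(-1/40728) = 38785/32078 - 3555/6788 = 74617645/108872732 ≈ 0.68537)
1/(A + V) = 1/(74617645/108872732 - 81485/7) = 1/(-8870972243505/762109124) = -762109124/8870972243505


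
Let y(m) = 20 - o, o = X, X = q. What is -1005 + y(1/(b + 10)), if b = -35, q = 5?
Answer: -990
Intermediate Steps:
X = 5
o = 5
y(m) = 15 (y(m) = 20 - 1*5 = 20 - 5 = 15)
-1005 + y(1/(b + 10)) = -1005 + 15 = -990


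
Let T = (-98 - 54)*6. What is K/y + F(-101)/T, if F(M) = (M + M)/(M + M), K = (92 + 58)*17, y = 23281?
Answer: 2302319/21232272 ≈ 0.10843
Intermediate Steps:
T = -912 (T = -152*6 = -912)
K = 2550 (K = 150*17 = 2550)
F(M) = 1 (F(M) = (2*M)/((2*M)) = (2*M)*(1/(2*M)) = 1)
K/y + F(-101)/T = 2550/23281 + 1/(-912) = 2550*(1/23281) + 1*(-1/912) = 2550/23281 - 1/912 = 2302319/21232272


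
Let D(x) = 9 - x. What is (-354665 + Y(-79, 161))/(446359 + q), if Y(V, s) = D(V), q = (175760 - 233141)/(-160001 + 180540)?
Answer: -7282657003/9167710120 ≈ -0.79438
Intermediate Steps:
q = -57381/20539 ≈ -2.7938
Y(V, s) = 9 - V
(-354665 + Y(-79, 161))/(446359 + q) = (-354665 + (9 - 1*(-79)))/(446359 - 57381/20539) = (-354665 + (9 + 79))/(9167710120/20539) = (-354665 + 88)*(20539/9167710120) = -354577*20539/9167710120 = -7282657003/9167710120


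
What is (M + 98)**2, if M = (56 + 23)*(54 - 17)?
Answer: 9126441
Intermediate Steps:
M = 2923 (M = 79*37 = 2923)
(M + 98)**2 = (2923 + 98)**2 = 3021**2 = 9126441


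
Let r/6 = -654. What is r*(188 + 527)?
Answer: -2805660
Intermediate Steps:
r = -3924 (r = 6*(-654) = -3924)
r*(188 + 527) = -3924*(188 + 527) = -3924*715 = -2805660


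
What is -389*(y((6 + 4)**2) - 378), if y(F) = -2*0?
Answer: 147042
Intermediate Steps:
y(F) = 0
-389*(y((6 + 4)**2) - 378) = -389*(0 - 378) = -389*(-378) = 147042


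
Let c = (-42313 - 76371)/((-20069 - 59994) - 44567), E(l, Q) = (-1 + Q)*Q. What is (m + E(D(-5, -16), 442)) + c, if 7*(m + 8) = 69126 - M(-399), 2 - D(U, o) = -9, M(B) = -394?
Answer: 89355015564/436205 ≈ 2.0485e+5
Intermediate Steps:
D(U, o) = 11 (D(U, o) = 2 - 1*(-9) = 2 + 9 = 11)
m = 69464/7 (m = -8 + (69126 - 1*(-394))/7 = -8 + (69126 + 394)/7 = -8 + (1/7)*69520 = -8 + 69520/7 = 69464/7 ≈ 9923.4)
E(l, Q) = Q*(-1 + Q)
c = 59342/62315 (c = -118684/(-80063 - 44567) = -118684/(-124630) = -118684*(-1/124630) = 59342/62315 ≈ 0.95229)
(m + E(D(-5, -16), 442)) + c = (69464/7 + 442*(-1 + 442)) + 59342/62315 = (69464/7 + 442*441) + 59342/62315 = (69464/7 + 194922) + 59342/62315 = 1433918/7 + 59342/62315 = 89355015564/436205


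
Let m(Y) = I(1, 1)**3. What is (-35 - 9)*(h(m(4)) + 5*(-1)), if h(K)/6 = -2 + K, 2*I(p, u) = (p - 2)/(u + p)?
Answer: 6017/8 ≈ 752.13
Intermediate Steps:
I(p, u) = (-2 + p)/(2*(p + u)) (I(p, u) = ((p - 2)/(u + p))/2 = ((-2 + p)/(p + u))/2 = (-2 + p)/(2*(p + u)))
m(Y) = -1/64 (m(Y) = ((-1 + (1/2)*1)/(1 + 1))**3 = ((-1 + 1/2)/2)**3 = ((1/2)*(-1/2))**3 = (-1/4)**3 = -1/64)
h(K) = -12 + 6*K (h(K) = 6*(-2 + K) = -12 + 6*K)
(-35 - 9)*(h(m(4)) + 5*(-1)) = (-35 - 9)*((-12 + 6*(-1/64)) + 5*(-1)) = -44*((-12 - 3/32) - 5) = -44*(-387/32 - 5) = -44*(-547/32) = 6017/8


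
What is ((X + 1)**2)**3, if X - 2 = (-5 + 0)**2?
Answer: 481890304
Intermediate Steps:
X = 27 (X = 2 + (-5 + 0)**2 = 2 + (-5)**2 = 2 + 25 = 27)
((X + 1)**2)**3 = ((27 + 1)**2)**3 = (28**2)**3 = 784**3 = 481890304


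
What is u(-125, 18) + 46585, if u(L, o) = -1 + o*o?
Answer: 46908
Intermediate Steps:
u(L, o) = -1 + o**2
u(-125, 18) + 46585 = (-1 + 18**2) + 46585 = (-1 + 324) + 46585 = 323 + 46585 = 46908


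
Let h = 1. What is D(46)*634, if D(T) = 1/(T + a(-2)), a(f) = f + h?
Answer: 634/45 ≈ 14.089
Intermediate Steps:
a(f) = 1 + f (a(f) = f + 1 = 1 + f)
D(T) = 1/(-1 + T) (D(T) = 1/(T + (1 - 2)) = 1/(T - 1) = 1/(-1 + T))
D(46)*634 = 634/(-1 + 46) = 634/45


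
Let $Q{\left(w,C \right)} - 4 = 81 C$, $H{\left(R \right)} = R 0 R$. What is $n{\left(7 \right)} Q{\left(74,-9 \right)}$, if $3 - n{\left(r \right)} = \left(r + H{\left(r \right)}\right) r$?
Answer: $33350$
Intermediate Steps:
$H{\left(R \right)} = 0$ ($H{\left(R \right)} = 0 R = 0$)
$n{\left(r \right)} = 3 - r^{2}$ ($n{\left(r \right)} = 3 - \left(r + 0\right) r = 3 - r r = 3 - r^{2}$)
$Q{\left(w,C \right)} = 4 + 81 C$
$n{\left(7 \right)} Q{\left(74,-9 \right)} = \left(3 - 7^{2}\right) \left(4 + 81 \left(-9\right)\right) = \left(3 - 49\right) \left(4 - 729\right) = \left(3 - 49\right) \left(-725\right) = \left(-46\right) \left(-725\right) = 33350$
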